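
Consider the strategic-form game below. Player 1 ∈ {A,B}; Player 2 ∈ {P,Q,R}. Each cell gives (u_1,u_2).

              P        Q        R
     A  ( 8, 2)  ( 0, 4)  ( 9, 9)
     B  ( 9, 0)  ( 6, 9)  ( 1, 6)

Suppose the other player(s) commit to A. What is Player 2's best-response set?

P2 best: {R}

u_2(P vs A) = 2
u_2(Q vs A) = 4
u_2(R vs A) = 9
max payoff 9 at {R}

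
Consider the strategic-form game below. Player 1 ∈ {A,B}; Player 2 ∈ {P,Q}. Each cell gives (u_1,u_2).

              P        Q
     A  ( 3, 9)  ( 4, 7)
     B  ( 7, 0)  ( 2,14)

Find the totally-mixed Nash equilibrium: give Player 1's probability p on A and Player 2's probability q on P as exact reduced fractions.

P1 indiff ⇒ q·3+(1-q)·4 = q·7+(1-q)·2 ⇒ q(-4) = (1-q)(-2) ⇒ q = 1/3
P2 indiff ⇒ p·9+(1-p)·0 = p·7+(1-p)·14 ⇒ p(2) = (1-p)(14) ⇒ p = 7/8

P1 mixes 7/8 on A; P2 mixes 1/3 on P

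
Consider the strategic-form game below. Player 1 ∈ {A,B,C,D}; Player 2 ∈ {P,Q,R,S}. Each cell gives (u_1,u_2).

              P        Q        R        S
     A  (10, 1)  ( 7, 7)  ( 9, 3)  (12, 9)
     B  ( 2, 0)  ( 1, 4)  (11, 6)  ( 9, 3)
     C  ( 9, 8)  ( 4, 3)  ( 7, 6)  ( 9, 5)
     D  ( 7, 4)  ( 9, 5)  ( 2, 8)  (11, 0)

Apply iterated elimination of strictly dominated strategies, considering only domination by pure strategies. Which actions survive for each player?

P1 drop C (A beats it: P:10>9 Q:7>4 R:9>7 S:12>9)
P2 drop P (Q beats it: A:7>1 B:4>0 D:5>4)
P1→{A,B,D} P2→{Q,R,S}

Survivors P1:{A,B,D} P2:{Q,R,S}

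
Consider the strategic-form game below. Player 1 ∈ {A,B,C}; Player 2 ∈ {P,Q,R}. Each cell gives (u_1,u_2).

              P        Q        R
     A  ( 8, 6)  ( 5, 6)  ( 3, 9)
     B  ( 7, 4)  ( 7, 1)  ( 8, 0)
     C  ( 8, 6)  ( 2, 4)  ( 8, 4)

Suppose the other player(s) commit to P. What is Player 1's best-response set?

u_1(A vs P) = 8
u_1(B vs P) = 7
u_1(C vs P) = 8
max payoff 8 at {A,C}

BR_1 = {A,C}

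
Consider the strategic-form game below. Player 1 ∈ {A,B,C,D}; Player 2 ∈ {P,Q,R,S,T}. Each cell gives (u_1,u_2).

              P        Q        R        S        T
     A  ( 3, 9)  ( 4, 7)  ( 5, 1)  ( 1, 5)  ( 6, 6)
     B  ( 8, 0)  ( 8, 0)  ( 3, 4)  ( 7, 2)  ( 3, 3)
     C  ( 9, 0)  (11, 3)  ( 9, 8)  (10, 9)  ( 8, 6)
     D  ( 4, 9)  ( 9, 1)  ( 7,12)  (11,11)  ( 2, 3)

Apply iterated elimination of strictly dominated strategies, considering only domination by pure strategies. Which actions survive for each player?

IESDS → P1:{C,D} P2:{R,S}

P1 drop A (C beats it: P:9>3 Q:11>4 R:9>5 S:10>1 T:8>6)
P1 drop B (C beats it: P:9>8 Q:11>8 R:9>3 S:10>7 T:8>3)
P2 drop P (R beats it: C:8>0 D:12>9)
P2 drop Q (R beats it: C:8>3 D:12>1)
P2 drop T (R beats it: C:8>6 D:12>3)
P1→{C,D} P2→{R,S}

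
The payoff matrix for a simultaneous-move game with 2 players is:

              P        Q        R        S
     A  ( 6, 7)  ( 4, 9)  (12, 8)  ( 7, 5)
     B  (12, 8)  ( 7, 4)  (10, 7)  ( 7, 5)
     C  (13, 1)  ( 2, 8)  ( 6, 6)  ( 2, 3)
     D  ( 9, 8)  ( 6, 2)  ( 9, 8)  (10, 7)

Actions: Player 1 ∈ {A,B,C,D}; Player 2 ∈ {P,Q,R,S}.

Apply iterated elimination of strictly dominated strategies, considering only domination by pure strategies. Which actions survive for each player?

Survivors P1:{A,B,C} P2:{P,Q,R}

P2 drop S (R beats it: A:8>5 B:7>5 C:6>3 D:8>7)
P1 drop D (B beats it: P:12>9 Q:7>6 R:10>9)
P1→{A,B,C} P2→{P,Q,R}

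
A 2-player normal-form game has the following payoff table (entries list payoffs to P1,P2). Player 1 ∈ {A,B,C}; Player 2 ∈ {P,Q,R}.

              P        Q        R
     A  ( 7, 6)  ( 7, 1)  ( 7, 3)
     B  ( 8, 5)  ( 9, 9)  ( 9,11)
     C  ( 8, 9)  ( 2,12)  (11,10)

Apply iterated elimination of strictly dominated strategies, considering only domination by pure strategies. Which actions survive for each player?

IESDS → P1:{B,C} P2:{Q,R}

P1 drop A (B beats it: P:8>7 Q:9>7 R:9>7)
P2 drop P (Q beats it: B:9>5 C:12>9)
P1→{B,C} P2→{Q,R}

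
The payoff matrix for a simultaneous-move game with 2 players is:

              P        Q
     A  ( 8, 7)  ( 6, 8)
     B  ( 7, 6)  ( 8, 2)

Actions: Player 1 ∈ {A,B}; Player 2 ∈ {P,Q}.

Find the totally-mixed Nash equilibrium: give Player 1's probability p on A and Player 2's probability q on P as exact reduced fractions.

(p,q) = (4/5, 2/3)

P1 indiff ⇒ q·8+(1-q)·6 = q·7+(1-q)·8 ⇒ q(1) = (1-q)(2) ⇒ q = 2/3
P2 indiff ⇒ p·7+(1-p)·6 = p·8+(1-p)·2 ⇒ p(-1) = (1-p)(-4) ⇒ p = 4/5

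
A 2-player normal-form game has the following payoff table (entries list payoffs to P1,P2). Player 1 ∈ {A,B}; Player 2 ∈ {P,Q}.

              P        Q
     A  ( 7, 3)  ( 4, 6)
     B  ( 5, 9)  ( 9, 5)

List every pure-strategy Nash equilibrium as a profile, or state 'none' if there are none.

(A,P): not NE [P2→Q gives 6>3]
(A,Q): not NE [P1→B gives 9>4]
(B,P): not NE [P1→A gives 7>5]
(B,Q): not NE [P2→P gives 9>5]

PSNE: ∅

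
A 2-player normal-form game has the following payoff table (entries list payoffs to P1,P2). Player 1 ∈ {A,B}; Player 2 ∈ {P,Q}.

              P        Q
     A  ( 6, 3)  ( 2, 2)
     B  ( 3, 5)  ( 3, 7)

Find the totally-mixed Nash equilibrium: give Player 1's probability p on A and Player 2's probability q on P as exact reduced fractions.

p=2/3, q=1/4

P1 indiff ⇒ q·6+(1-q)·2 = q·3+(1-q)·3 ⇒ q(3) = (1-q)(1) ⇒ q = 1/4
P2 indiff ⇒ p·3+(1-p)·5 = p·2+(1-p)·7 ⇒ p(1) = (1-p)(2) ⇒ p = 2/3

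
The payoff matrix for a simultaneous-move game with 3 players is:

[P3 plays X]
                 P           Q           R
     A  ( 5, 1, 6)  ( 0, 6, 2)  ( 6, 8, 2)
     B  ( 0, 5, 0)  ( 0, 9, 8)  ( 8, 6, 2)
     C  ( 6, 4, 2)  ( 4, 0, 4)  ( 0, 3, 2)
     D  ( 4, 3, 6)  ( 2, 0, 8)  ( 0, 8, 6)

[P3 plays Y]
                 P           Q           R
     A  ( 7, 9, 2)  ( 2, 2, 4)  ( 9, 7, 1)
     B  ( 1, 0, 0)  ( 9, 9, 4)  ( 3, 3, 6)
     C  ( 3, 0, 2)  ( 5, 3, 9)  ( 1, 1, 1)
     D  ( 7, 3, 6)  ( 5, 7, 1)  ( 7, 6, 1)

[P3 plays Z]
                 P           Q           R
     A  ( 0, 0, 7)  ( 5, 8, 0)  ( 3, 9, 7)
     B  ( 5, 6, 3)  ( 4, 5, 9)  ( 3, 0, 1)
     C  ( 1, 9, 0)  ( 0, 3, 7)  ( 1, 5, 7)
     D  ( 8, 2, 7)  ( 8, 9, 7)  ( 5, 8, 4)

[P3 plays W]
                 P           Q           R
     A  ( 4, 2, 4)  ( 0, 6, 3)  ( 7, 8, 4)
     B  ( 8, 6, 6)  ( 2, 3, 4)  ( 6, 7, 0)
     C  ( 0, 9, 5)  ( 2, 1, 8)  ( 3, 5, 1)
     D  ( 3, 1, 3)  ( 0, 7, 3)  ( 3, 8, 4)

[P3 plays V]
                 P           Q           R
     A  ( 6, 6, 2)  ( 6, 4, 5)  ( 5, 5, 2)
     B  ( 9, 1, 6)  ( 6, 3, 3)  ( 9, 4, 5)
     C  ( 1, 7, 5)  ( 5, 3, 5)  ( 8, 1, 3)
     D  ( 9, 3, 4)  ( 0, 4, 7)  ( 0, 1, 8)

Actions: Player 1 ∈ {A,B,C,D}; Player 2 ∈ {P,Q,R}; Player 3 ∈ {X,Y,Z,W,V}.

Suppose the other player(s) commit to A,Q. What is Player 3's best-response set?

argmax u_3 = {V}

u_3(X vs A,Q) = 2
u_3(Y vs A,Q) = 4
u_3(Z vs A,Q) = 0
u_3(W vs A,Q) = 3
u_3(V vs A,Q) = 5
max payoff 5 at {V}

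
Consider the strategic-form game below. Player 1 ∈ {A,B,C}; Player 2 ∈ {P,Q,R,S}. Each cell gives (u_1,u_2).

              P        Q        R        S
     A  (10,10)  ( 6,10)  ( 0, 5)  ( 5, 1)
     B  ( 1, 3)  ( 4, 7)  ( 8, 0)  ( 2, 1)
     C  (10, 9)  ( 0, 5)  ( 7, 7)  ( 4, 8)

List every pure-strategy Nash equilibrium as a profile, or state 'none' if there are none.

(A,P): NE
(A,Q): NE
(A,R): not NE [P1→B gives 8>0; P2→Q gives 10>5]
(A,S): not NE [P2→Q gives 10>1]
(B,P): not NE [P1→C gives 10>1; P2→Q gives 7>3]
(B,Q): not NE [P1→A gives 6>4]
(B,R): not NE [P2→Q gives 7>0]
(B,S): not NE [P1→A gives 5>2; P2→Q gives 7>1]
(C,P): NE
(C,Q): not NE [P1→A gives 6>0; P2→P gives 9>5]
(C,R): not NE [P1→B gives 8>7; P2→P gives 9>7]
(C,S): not NE [P1→A gives 5>4; P2→P gives 9>8]

PSNE = {(A,P), (A,Q), (C,P)}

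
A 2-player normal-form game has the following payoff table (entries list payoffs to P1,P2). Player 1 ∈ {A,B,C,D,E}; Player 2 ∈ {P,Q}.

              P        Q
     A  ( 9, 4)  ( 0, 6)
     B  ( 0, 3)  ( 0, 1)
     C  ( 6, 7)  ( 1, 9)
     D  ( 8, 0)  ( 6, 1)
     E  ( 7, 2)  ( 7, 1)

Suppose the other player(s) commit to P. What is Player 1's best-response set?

BR_1 = {A}

u_1(A vs P) = 9
u_1(B vs P) = 0
u_1(C vs P) = 6
u_1(D vs P) = 8
u_1(E vs P) = 7
max payoff 9 at {A}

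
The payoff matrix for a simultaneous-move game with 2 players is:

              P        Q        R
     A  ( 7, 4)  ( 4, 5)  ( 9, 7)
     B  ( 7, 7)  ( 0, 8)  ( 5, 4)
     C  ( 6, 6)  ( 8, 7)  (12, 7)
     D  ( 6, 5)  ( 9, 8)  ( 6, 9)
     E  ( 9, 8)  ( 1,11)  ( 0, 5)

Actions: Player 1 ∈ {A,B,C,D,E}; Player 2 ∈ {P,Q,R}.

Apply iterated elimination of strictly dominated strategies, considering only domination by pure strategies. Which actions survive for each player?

Survivors P1:{C,D} P2:{Q,R}

P2 drop P (Q beats it: A:5>4 B:8>7 C:7>6 D:8>5 E:11>8)
P1 drop A (C beats it: Q:8>4 R:12>9)
P1 drop B (C beats it: Q:8>0 R:12>5)
P1 drop E (C beats it: Q:8>1 R:12>0)
P1→{C,D} P2→{Q,R}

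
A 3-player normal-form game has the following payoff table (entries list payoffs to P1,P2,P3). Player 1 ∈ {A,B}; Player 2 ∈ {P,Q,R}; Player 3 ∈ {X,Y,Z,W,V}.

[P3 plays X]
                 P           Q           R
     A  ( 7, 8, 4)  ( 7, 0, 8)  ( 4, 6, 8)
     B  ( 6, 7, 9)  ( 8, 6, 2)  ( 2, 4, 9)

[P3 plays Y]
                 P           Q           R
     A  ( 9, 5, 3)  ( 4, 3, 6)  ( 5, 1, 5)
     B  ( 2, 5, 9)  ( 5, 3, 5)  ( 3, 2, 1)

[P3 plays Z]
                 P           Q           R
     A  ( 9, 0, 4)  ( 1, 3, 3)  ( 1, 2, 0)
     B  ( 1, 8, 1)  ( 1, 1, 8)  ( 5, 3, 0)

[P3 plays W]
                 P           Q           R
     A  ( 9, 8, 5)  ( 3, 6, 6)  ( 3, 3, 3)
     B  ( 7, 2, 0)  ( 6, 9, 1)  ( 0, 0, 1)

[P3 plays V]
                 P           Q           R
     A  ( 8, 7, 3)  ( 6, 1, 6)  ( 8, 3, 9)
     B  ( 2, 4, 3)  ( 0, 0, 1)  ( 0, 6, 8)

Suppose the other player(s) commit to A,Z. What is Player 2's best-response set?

BR_2 = {Q}

u_2(P vs A,Z) = 0
u_2(Q vs A,Z) = 3
u_2(R vs A,Z) = 2
max payoff 3 at {Q}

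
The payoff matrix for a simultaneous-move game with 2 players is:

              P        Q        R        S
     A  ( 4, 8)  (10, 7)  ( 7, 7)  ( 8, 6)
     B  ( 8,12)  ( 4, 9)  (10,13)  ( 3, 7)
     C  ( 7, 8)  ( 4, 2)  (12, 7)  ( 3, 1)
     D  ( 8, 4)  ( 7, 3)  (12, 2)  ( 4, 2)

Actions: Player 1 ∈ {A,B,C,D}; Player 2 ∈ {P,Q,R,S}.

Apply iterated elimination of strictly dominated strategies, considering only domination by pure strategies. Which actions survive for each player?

IESDS → P1:{B,C,D} P2:{P,R}

P2 drop Q (P beats it: A:8>7 B:12>9 C:8>2 D:4>3)
P2 drop S (P beats it: A:8>6 B:12>7 C:8>1 D:4>2)
P1 drop A (B beats it: P:8>4 R:10>7)
P1→{B,C,D} P2→{P,R}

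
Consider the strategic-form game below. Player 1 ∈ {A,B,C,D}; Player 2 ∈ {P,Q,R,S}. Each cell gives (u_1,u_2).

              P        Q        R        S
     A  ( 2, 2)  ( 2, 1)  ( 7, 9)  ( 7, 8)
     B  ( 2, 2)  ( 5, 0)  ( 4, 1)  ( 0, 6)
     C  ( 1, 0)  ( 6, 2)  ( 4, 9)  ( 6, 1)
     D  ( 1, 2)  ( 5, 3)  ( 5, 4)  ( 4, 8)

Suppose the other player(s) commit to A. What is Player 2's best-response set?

u_2(P vs A) = 2
u_2(Q vs A) = 1
u_2(R vs A) = 9
u_2(S vs A) = 8
max payoff 9 at {R}

P2 best: {R}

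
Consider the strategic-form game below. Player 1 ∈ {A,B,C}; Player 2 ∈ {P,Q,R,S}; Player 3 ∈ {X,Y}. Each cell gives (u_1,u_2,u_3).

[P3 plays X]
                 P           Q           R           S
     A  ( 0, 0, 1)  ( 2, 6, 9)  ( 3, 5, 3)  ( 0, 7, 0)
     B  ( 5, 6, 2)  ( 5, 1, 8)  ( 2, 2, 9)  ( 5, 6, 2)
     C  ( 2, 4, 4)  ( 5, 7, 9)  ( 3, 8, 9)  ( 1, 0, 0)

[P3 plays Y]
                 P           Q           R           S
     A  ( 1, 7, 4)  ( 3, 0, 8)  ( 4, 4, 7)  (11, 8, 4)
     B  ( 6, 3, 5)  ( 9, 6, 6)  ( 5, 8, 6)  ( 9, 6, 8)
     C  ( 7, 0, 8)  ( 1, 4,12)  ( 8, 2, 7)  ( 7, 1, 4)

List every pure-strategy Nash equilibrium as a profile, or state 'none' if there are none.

NE set: (A,S,Y), (C,R,X)

(A,P,X): not NE [P1→B gives 5>0; P2→S gives 7>0; P3→Y gives 4>1]
(A,P,Y): not NE [P1→C gives 7>1; P2→S gives 8>7]
(A,Q,X): not NE [P1→C gives 5>2; P2→S gives 7>6]
(A,Q,Y): not NE [P1→B gives 9>3; P2→S gives 8>0; P3→X gives 9>8]
(A,R,X): not NE [P2→S gives 7>5; P3→Y gives 7>3]
(A,R,Y): not NE [P1→C gives 8>4; P2→S gives 8>4]
(A,S,X): not NE [P1→B gives 5>0; P3→Y gives 4>0]
(A,S,Y): NE
(B,P,X): not NE [P3→Y gives 5>2]
(B,P,Y): not NE [P1→C gives 7>6; P2→R gives 8>3]
(B,Q,X): not NE [P2→S gives 6>1]
(B,Q,Y): not NE [P2→R gives 8>6; P3→X gives 8>6]
(B,R,X): not NE [P1→C gives 3>2; P2→S gives 6>2]
(B,R,Y): not NE [P1→C gives 8>5; P3→X gives 9>6]
(B,S,X): not NE [P3→Y gives 8>2]
(B,S,Y): not NE [P1→A gives 11>9; P2→R gives 8>6]
(C,P,X): not NE [P1→B gives 5>2; P2→R gives 8>4; P3→Y gives 8>4]
(C,P,Y): not NE [P2→Q gives 4>0]
(C,Q,X): not NE [P2→R gives 8>7; P3→Y gives 12>9]
(C,Q,Y): not NE [P1→B gives 9>1]
(C,R,X): NE
(C,R,Y): not NE [P2→Q gives 4>2; P3→X gives 9>7]
(C,S,X): not NE [P1→B gives 5>1; P2→R gives 8>0; P3→Y gives 4>0]
(C,S,Y): not NE [P1→A gives 11>7; P2→Q gives 4>1]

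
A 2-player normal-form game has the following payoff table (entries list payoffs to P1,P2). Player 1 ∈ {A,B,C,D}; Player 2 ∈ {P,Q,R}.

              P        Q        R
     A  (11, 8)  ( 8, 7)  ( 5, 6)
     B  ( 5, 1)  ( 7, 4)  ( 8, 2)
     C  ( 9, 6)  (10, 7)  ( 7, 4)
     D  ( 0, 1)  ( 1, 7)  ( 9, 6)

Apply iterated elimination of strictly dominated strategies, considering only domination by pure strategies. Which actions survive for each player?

P2 drop R (Q beats it: A:7>6 B:4>2 C:7>4 D:7>6)
P1 drop B (A beats it: P:11>5 Q:8>7)
P1 drop D (A beats it: P:11>0 Q:8>1)
P1→{A,C} P2→{P,Q}

Survivors P1:{A,C} P2:{P,Q}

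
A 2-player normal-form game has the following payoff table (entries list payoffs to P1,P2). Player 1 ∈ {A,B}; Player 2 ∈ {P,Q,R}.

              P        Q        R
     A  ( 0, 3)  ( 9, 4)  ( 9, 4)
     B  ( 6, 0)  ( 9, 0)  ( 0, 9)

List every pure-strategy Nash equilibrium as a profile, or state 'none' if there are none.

Nash profiles: (A,Q), (A,R)

(A,P): not NE [P1→B gives 6>0; P2→R gives 4>3]
(A,Q): NE
(A,R): NE
(B,P): not NE [P2→R gives 9>0]
(B,Q): not NE [P2→R gives 9>0]
(B,R): not NE [P1→A gives 9>0]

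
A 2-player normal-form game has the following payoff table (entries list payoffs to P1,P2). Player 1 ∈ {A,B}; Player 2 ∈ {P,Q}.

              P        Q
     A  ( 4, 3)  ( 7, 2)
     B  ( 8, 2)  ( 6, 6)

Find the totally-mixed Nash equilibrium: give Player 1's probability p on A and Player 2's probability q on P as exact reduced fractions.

P1 indiff ⇒ q·4+(1-q)·7 = q·8+(1-q)·6 ⇒ q(-4) = (1-q)(-1) ⇒ q = 1/5
P2 indiff ⇒ p·3+(1-p)·2 = p·2+(1-p)·6 ⇒ p(1) = (1-p)(4) ⇒ p = 4/5

(p,q) = (4/5, 1/5)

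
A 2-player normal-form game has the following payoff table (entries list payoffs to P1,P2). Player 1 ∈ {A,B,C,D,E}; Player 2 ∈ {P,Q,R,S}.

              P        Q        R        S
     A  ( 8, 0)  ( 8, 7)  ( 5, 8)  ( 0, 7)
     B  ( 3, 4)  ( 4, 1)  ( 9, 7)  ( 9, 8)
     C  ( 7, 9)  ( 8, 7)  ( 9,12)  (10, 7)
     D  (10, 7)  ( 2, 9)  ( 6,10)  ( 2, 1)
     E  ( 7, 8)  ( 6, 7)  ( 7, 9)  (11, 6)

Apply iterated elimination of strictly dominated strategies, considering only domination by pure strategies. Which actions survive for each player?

P2 drop P (R beats it: A:8>0 B:7>4 C:12>9 D:10>7 E:9>8)
P1 drop D (B beats it: Q:4>2 R:9>6 S:9>2)
P2 drop Q (R beats it: A:8>7 B:7>1 C:12>7 E:9>7)
P1 drop A (B beats it: R:9>5 S:9>0)
P1→{B,C,E} P2→{R,S}

IESDS → P1:{B,C,E} P2:{R,S}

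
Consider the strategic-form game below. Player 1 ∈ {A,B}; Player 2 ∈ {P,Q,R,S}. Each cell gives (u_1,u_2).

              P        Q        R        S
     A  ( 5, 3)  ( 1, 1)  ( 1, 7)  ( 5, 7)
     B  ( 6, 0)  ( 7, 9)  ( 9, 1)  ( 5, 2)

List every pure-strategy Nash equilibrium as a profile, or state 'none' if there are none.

(A,P): not NE [P1→B gives 6>5; P2→S gives 7>3]
(A,Q): not NE [P1→B gives 7>1; P2→S gives 7>1]
(A,R): not NE [P1→B gives 9>1]
(A,S): NE
(B,P): not NE [P2→Q gives 9>0]
(B,Q): NE
(B,R): not NE [P2→Q gives 9>1]
(B,S): not NE [P2→Q gives 9>2]

PSNE = {(A,S), (B,Q)}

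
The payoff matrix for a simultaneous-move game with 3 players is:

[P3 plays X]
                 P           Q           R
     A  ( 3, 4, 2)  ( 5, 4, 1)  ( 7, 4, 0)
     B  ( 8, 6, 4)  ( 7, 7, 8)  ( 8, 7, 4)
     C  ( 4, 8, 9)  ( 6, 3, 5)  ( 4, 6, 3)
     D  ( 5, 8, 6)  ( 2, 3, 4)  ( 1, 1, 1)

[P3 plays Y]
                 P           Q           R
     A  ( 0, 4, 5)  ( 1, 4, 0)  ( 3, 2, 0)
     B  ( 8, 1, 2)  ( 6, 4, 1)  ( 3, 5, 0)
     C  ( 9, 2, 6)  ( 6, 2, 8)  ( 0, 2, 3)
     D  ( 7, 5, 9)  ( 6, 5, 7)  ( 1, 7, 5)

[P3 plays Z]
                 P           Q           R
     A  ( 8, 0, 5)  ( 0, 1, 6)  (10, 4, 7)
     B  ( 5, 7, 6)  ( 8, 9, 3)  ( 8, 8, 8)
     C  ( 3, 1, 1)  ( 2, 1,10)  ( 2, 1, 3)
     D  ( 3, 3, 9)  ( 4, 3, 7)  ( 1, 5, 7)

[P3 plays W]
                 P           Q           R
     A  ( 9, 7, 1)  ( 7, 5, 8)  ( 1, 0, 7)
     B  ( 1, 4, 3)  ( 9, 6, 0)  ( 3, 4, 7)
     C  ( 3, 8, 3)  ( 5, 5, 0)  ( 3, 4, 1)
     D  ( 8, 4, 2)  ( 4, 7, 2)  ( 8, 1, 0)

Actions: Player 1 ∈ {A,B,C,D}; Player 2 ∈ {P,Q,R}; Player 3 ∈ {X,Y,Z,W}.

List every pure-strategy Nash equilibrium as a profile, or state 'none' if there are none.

NE set: (A,R,Z), (B,Q,X)

(A,P,X): not NE [P1→B gives 8>3; P3→Z gives 5>2]
(A,P,Y): not NE [P1→C gives 9>0]
(A,P,Z): not NE [P2→R gives 4>0]
(A,P,W): not NE [P3→Z gives 5>1]
(A,Q,X): not NE [P1→B gives 7>5; P3→W gives 8>1]
(A,Q,Y): not NE [P1→D gives 6>1; P3→W gives 8>0]
(A,Q,Z): not NE [P1→B gives 8>0; P2→R gives 4>1; P3→W gives 8>6]
(A,Q,W): not NE [P1→B gives 9>7; P2→P gives 7>5]
(A,R,X): not NE [P1→B gives 8>7; P3→W gives 7>0]
(A,R,Y): not NE [P2→Q gives 4>2; P3→W gives 7>0]
(A,R,Z): NE
(A,R,W): not NE [P1→D gives 8>1; P2→P gives 7>0]
(B,P,X): not NE [P2→R gives 7>6; P3→Z gives 6>4]
(B,P,Y): not NE [P1→C gives 9>8; P2→R gives 5>1; P3→Z gives 6>2]
(B,P,Z): not NE [P1→A gives 8>5; P2→Q gives 9>7]
(B,P,W): not NE [P1→A gives 9>1; P2→Q gives 6>4; P3→Z gives 6>3]
(B,Q,X): NE
(B,Q,Y): not NE [P2→R gives 5>4; P3→X gives 8>1]
(B,Q,Z): not NE [P3→X gives 8>3]
(B,Q,W): not NE [P3→X gives 8>0]
(B,R,X): not NE [P3→Z gives 8>4]
(B,R,Y): not NE [P3→Z gives 8>0]
(B,R,Z): not NE [P1→A gives 10>8; P2→Q gives 9>8]
(B,R,W): not NE [P1→D gives 8>3; P2→Q gives 6>4; P3→Z gives 8>7]
(C,P,X): not NE [P1→B gives 8>4]
(C,P,Y): not NE [P3→X gives 9>6]
(C,P,Z): not NE [P1→A gives 8>3; P3→X gives 9>1]
(C,P,W): not NE [P1→A gives 9>3; P3→X gives 9>3]
(C,Q,X): not NE [P1→B gives 7>6; P2→P gives 8>3; P3→Z gives 10>5]
(C,Q,Y): not NE [P3→Z gives 10>8]
(C,Q,Z): not NE [P1→B gives 8>2]
(C,Q,W): not NE [P1→B gives 9>5; P2→P gives 8>5; P3→Z gives 10>0]
(C,R,X): not NE [P1→B gives 8>4; P2→P gives 8>6]
(C,R,Y): not NE [P1→B gives 3>0]
(C,R,Z): not NE [P1→A gives 10>2]
(C,R,W): not NE [P1→D gives 8>3; P2→P gives 8>4; P3→Z gives 3>1]
(D,P,X): not NE [P1→B gives 8>5; P3→Z gives 9>6]
(D,P,Y): not NE [P1→C gives 9>7; P2→R gives 7>5]
(D,P,Z): not NE [P1→A gives 8>3; P2→R gives 5>3]
(D,P,W): not NE [P1→A gives 9>8; P2→Q gives 7>4; P3→Z gives 9>2]
(D,Q,X): not NE [P1→B gives 7>2; P2→P gives 8>3; P3→Z gives 7>4]
(D,Q,Y): not NE [P2→R gives 7>5]
(D,Q,Z): not NE [P1→B gives 8>4; P2→R gives 5>3]
(D,Q,W): not NE [P1→B gives 9>4; P3→Z gives 7>2]
(D,R,X): not NE [P1→B gives 8>1; P2→P gives 8>1; P3→Z gives 7>1]
(D,R,Y): not NE [P1→B gives 3>1; P3→Z gives 7>5]
(D,R,Z): not NE [P1→A gives 10>1]
(D,R,W): not NE [P2→Q gives 7>1; P3→Z gives 7>0]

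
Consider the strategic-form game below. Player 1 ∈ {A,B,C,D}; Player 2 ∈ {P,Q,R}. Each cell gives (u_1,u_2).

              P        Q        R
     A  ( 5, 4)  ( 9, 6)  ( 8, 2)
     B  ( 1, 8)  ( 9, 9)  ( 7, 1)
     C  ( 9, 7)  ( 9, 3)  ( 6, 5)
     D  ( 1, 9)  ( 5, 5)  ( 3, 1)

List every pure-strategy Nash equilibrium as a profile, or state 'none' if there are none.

(A,P): not NE [P1→C gives 9>5; P2→Q gives 6>4]
(A,Q): NE
(A,R): not NE [P2→Q gives 6>2]
(B,P): not NE [P1→C gives 9>1; P2→Q gives 9>8]
(B,Q): NE
(B,R): not NE [P1→A gives 8>7; P2→Q gives 9>1]
(C,P): NE
(C,Q): not NE [P2→P gives 7>3]
(C,R): not NE [P1→A gives 8>6; P2→P gives 7>5]
(D,P): not NE [P1→C gives 9>1]
(D,Q): not NE [P1→C gives 9>5; P2→P gives 9>5]
(D,R): not NE [P1→A gives 8>3; P2→P gives 9>1]

Nash profiles: (A,Q), (B,Q), (C,P)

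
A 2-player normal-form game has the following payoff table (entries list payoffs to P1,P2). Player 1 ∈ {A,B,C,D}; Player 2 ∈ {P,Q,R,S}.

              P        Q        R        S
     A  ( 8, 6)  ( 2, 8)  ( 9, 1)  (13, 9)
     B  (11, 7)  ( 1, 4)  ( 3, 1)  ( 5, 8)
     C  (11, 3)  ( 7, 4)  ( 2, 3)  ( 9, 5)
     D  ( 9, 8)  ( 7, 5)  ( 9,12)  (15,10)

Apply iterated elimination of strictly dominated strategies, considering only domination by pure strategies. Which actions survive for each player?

Remaining: P1:{A,D} P2:{R,S}

P2 drop P (S beats it: A:9>6 B:8>7 C:5>3 D:10>8)
P1 drop B (A beats it: Q:2>1 R:9>3 S:13>5)
P2 drop Q (S beats it: A:9>8 C:5>4 D:10>5)
P1 drop C (A beats it: R:9>2 S:13>9)
P1→{A,D} P2→{R,S}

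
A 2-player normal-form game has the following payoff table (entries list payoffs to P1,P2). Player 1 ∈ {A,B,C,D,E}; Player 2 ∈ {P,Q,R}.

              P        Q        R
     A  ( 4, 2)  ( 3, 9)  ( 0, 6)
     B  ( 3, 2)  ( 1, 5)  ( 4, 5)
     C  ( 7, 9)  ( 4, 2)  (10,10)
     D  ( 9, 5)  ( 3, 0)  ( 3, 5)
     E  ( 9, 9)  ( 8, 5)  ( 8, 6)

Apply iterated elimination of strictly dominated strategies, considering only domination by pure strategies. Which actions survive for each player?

P1 drop A (C beats it: P:7>4 Q:4>3 R:10>0)
P1 drop B (C beats it: P:7>3 Q:4>1 R:10>4)
P2 drop Q (P beats it: C:9>2 D:5>0 E:9>5)
P1→{C,D,E} P2→{P,R}

Remaining: P1:{C,D,E} P2:{P,R}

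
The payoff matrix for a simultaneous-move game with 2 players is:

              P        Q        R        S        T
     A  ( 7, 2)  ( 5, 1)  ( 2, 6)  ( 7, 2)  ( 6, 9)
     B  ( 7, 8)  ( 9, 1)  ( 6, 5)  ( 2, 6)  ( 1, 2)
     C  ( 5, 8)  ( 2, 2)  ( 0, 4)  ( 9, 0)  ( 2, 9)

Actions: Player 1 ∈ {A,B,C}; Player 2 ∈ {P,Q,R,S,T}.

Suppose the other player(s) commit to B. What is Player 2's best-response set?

argmax u_2 = {P}

u_2(P vs B) = 8
u_2(Q vs B) = 1
u_2(R vs B) = 5
u_2(S vs B) = 6
u_2(T vs B) = 2
max payoff 8 at {P}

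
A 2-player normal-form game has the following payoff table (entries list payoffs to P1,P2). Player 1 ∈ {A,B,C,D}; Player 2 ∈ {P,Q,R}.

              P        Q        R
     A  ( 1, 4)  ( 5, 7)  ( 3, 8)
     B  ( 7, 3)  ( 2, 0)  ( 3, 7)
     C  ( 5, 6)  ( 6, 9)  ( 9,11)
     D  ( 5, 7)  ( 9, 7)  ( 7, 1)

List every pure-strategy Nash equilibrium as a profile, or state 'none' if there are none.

NE set: (C,R), (D,Q)

(A,P): not NE [P1→B gives 7>1; P2→R gives 8>4]
(A,Q): not NE [P1→D gives 9>5; P2→R gives 8>7]
(A,R): not NE [P1→C gives 9>3]
(B,P): not NE [P2→R gives 7>3]
(B,Q): not NE [P1→D gives 9>2; P2→R gives 7>0]
(B,R): not NE [P1→C gives 9>3]
(C,P): not NE [P1→B gives 7>5; P2→R gives 11>6]
(C,Q): not NE [P1→D gives 9>6; P2→R gives 11>9]
(C,R): NE
(D,P): not NE [P1→B gives 7>5]
(D,Q): NE
(D,R): not NE [P1→C gives 9>7; P2→Q gives 7>1]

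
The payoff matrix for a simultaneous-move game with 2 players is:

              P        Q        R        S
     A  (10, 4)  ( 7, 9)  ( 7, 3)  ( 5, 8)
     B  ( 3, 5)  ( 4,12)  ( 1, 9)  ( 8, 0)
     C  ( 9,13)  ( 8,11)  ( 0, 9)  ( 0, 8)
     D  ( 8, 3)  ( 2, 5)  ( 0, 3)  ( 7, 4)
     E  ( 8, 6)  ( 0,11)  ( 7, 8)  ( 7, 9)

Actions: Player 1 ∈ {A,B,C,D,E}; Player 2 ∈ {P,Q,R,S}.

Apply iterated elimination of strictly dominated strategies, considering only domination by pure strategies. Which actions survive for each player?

Remaining: P1:{A,C} P2:{P,Q}

P2 drop R (Q beats it: A:9>3 B:12>9 C:11>9 D:5>3 E:11>8)
P2 drop S (Q beats it: A:9>8 B:12>0 C:11>8 D:5>4 E:11>9)
P1 drop B (A beats it: P:10>3 Q:7>4)
P1 drop D (A beats it: P:10>8 Q:7>2)
P1 drop E (A beats it: P:10>8 Q:7>0)
P1→{A,C} P2→{P,Q}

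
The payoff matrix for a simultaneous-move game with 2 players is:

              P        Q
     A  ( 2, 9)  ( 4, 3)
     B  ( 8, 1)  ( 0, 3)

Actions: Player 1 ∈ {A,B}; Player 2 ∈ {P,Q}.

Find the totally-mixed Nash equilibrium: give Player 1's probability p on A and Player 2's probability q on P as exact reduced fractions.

P1 indiff ⇒ q·2+(1-q)·4 = q·8+(1-q)·0 ⇒ q(-6) = (1-q)(-4) ⇒ q = 2/5
P2 indiff ⇒ p·9+(1-p)·1 = p·3+(1-p)·3 ⇒ p(6) = (1-p)(2) ⇒ p = 1/4

p=1/4, q=2/5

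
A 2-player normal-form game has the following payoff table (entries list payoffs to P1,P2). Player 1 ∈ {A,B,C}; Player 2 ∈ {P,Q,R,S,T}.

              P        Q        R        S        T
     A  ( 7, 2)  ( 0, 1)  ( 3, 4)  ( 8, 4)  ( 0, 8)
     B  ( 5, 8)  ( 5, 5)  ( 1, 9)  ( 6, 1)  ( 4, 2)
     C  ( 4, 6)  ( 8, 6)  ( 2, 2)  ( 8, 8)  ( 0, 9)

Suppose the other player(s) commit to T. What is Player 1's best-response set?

u_1(A vs T) = 0
u_1(B vs T) = 4
u_1(C vs T) = 0
max payoff 4 at {B}

argmax u_1 = {B}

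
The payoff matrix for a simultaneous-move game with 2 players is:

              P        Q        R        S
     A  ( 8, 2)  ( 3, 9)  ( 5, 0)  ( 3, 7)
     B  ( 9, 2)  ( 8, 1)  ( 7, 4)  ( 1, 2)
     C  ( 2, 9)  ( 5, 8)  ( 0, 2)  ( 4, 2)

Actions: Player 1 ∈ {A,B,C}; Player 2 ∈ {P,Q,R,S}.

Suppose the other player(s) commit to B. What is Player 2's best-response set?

BR_2 = {R}

u_2(P vs B) = 2
u_2(Q vs B) = 1
u_2(R vs B) = 4
u_2(S vs B) = 2
max payoff 4 at {R}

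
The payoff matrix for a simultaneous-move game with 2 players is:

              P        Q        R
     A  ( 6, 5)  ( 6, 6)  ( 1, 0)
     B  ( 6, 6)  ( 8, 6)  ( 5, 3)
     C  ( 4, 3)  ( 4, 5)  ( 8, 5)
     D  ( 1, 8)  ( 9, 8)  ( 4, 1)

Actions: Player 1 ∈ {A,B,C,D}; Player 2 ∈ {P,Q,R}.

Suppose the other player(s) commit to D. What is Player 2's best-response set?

u_2(P vs D) = 8
u_2(Q vs D) = 8
u_2(R vs D) = 1
max payoff 8 at {P,Q}

argmax u_2 = {P,Q}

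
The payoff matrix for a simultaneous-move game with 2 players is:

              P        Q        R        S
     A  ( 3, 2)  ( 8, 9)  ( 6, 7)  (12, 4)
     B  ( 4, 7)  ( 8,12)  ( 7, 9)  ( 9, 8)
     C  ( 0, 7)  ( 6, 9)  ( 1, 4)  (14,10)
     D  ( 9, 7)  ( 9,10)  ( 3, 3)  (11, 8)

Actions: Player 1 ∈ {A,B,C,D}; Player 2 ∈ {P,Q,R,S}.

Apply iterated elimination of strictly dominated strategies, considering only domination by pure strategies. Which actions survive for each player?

Survivors P1:{A,C,D} P2:{Q,S}

P2 drop P (Q beats it: A:9>2 B:12>7 C:9>7 D:10>7)
P2 drop R (Q beats it: A:9>7 B:12>9 C:9>4 D:10>3)
P1 drop B (D beats it: Q:9>8 S:11>9)
P1→{A,C,D} P2→{Q,S}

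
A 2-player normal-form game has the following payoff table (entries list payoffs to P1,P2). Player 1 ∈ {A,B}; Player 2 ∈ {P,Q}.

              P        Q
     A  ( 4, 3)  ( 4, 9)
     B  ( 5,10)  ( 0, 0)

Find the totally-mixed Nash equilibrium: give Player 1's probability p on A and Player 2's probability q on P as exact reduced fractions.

p=5/8, q=4/5

P1 indiff ⇒ q·4+(1-q)·4 = q·5+(1-q)·0 ⇒ q(-1) = (1-q)(-4) ⇒ q = 4/5
P2 indiff ⇒ p·3+(1-p)·10 = p·9+(1-p)·0 ⇒ p(-6) = (1-p)(-10) ⇒ p = 5/8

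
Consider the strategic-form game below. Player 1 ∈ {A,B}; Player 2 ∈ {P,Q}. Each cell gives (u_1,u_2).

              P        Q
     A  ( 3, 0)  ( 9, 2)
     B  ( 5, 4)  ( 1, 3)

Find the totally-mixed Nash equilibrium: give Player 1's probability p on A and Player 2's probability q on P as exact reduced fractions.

p=1/3, q=4/5

P1 indiff ⇒ q·3+(1-q)·9 = q·5+(1-q)·1 ⇒ q(-2) = (1-q)(-8) ⇒ q = 4/5
P2 indiff ⇒ p·0+(1-p)·4 = p·2+(1-p)·3 ⇒ p(-2) = (1-p)(-1) ⇒ p = 1/3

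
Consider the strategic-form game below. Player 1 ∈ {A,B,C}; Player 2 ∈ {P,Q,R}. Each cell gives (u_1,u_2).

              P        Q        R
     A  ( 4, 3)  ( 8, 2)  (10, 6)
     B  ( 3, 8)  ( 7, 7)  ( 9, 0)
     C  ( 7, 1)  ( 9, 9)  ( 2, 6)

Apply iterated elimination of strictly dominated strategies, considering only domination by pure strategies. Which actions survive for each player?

Remaining: P1:{A,C} P2:{Q,R}

P1 drop B (A beats it: P:4>3 Q:8>7 R:10>9)
P2 drop P (R beats it: A:6>3 C:6>1)
P1→{A,C} P2→{Q,R}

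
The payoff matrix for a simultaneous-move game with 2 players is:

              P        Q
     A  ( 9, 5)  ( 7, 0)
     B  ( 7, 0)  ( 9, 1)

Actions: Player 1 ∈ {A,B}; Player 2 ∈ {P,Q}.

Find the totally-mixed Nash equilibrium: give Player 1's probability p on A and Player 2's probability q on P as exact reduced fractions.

P1 indiff ⇒ q·9+(1-q)·7 = q·7+(1-q)·9 ⇒ q(2) = (1-q)(2) ⇒ q = 1/2
P2 indiff ⇒ p·5+(1-p)·0 = p·0+(1-p)·1 ⇒ p(5) = (1-p)(1) ⇒ p = 1/6

(p,q) = (1/6, 1/2)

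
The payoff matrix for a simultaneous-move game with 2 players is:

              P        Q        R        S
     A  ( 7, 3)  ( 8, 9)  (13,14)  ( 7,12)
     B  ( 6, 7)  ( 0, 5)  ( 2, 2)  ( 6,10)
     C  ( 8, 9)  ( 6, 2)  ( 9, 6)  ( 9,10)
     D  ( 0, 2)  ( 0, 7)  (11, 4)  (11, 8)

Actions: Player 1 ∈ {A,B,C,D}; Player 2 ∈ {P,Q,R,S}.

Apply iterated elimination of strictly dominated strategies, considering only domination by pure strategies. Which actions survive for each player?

Remaining: P1:{A,D} P2:{R,S}

P1 drop B (A beats it: P:7>6 Q:8>0 R:13>2 S:7>6)
P2 drop P (S beats it: A:12>3 C:10>9 D:8>2)
P2 drop Q (S beats it: A:12>9 C:10>2 D:8>7)
P1 drop C (D beats it: R:11>9 S:11>9)
P1→{A,D} P2→{R,S}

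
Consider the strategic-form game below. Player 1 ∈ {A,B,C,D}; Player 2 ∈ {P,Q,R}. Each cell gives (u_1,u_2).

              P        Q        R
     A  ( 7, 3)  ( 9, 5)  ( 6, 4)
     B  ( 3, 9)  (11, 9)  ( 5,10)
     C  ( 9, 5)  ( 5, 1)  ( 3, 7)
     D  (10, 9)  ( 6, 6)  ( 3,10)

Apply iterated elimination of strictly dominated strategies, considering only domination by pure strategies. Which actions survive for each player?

Survivors P1:{A,B} P2:{Q,R}

P2 drop P (R beats it: A:4>3 B:10>9 C:7>5 D:10>9)
P1 drop C (A beats it: Q:9>5 R:6>3)
P1 drop D (A beats it: Q:9>6 R:6>3)
P1→{A,B} P2→{Q,R}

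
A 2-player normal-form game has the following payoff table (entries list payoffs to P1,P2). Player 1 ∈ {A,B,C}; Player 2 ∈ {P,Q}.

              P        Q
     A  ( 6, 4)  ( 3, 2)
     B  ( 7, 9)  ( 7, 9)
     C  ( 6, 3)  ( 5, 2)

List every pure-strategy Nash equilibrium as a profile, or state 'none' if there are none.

(A,P): not NE [P1→B gives 7>6]
(A,Q): not NE [P1→B gives 7>3; P2→P gives 4>2]
(B,P): NE
(B,Q): NE
(C,P): not NE [P1→B gives 7>6]
(C,Q): not NE [P1→B gives 7>5; P2→P gives 3>2]

NE set: (B,P), (B,Q)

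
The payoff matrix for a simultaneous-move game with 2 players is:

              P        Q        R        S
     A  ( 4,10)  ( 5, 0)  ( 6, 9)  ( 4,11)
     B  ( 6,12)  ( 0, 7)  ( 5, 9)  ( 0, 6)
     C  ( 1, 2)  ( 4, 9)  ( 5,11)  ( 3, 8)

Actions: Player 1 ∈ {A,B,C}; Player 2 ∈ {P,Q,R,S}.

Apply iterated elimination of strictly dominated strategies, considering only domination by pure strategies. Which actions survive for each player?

P1 drop C (A beats it: P:4>1 Q:5>4 R:6>5 S:4>3)
P2 drop Q (P beats it: A:10>0 B:12>7)
P2 drop R (P beats it: A:10>9 B:12>9)
P1→{A,B} P2→{P,S}

Survivors P1:{A,B} P2:{P,S}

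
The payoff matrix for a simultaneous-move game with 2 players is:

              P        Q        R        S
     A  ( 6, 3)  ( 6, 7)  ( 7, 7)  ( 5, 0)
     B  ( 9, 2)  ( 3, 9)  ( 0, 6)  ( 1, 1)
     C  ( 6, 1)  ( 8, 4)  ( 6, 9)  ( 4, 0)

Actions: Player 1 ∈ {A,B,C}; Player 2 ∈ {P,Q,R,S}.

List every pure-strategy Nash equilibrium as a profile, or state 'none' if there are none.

(A,P): not NE [P1→B gives 9>6; P2→R gives 7>3]
(A,Q): not NE [P1→C gives 8>6]
(A,R): NE
(A,S): not NE [P2→R gives 7>0]
(B,P): not NE [P2→Q gives 9>2]
(B,Q): not NE [P1→C gives 8>3]
(B,R): not NE [P1→A gives 7>0; P2→Q gives 9>6]
(B,S): not NE [P1→A gives 5>1; P2→Q gives 9>1]
(C,P): not NE [P1→B gives 9>6; P2→R gives 9>1]
(C,Q): not NE [P2→R gives 9>4]
(C,R): not NE [P1→A gives 7>6]
(C,S): not NE [P1→A gives 5>4; P2→R gives 9>0]

NE set: (A,R)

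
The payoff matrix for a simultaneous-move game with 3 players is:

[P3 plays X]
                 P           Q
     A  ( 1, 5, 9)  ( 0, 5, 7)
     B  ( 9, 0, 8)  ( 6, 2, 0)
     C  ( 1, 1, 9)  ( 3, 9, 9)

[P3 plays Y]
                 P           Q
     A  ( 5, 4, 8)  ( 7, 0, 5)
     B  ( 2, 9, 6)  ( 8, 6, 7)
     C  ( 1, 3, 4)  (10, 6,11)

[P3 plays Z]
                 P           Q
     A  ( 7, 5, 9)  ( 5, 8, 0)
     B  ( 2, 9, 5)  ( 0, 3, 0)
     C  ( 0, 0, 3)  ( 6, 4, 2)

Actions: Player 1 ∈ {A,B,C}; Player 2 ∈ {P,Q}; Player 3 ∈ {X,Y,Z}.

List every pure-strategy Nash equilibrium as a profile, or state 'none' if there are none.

Nash profiles: (C,Q,Y)

(A,P,X): not NE [P1→B gives 9>1]
(A,P,Y): not NE [P3→Z gives 9>8]
(A,P,Z): not NE [P2→Q gives 8>5]
(A,Q,X): not NE [P1→B gives 6>0]
(A,Q,Y): not NE [P1→C gives 10>7; P2→P gives 4>0; P3→X gives 7>5]
(A,Q,Z): not NE [P1→C gives 6>5; P3→X gives 7>0]
(B,P,X): not NE [P2→Q gives 2>0]
(B,P,Y): not NE [P1→A gives 5>2; P3→X gives 8>6]
(B,P,Z): not NE [P1→A gives 7>2; P3→X gives 8>5]
(B,Q,X): not NE [P3→Y gives 7>0]
(B,Q,Y): not NE [P1→C gives 10>8; P2→P gives 9>6]
(B,Q,Z): not NE [P1→C gives 6>0; P2→P gives 9>3; P3→Y gives 7>0]
(C,P,X): not NE [P1→B gives 9>1; P2→Q gives 9>1]
(C,P,Y): not NE [P1→A gives 5>1; P2→Q gives 6>3; P3→X gives 9>4]
(C,P,Z): not NE [P1→A gives 7>0; P2→Q gives 4>0; P3→X gives 9>3]
(C,Q,X): not NE [P1→B gives 6>3; P3→Y gives 11>9]
(C,Q,Y): NE
(C,Q,Z): not NE [P3→Y gives 11>2]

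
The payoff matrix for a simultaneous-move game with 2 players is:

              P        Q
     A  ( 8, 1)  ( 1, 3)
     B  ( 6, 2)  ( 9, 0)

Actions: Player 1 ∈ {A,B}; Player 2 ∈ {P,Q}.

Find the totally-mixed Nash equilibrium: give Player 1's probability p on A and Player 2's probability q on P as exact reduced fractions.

p=1/2, q=4/5

P1 indiff ⇒ q·8+(1-q)·1 = q·6+(1-q)·9 ⇒ q(2) = (1-q)(8) ⇒ q = 4/5
P2 indiff ⇒ p·1+(1-p)·2 = p·3+(1-p)·0 ⇒ p(-2) = (1-p)(-2) ⇒ p = 1/2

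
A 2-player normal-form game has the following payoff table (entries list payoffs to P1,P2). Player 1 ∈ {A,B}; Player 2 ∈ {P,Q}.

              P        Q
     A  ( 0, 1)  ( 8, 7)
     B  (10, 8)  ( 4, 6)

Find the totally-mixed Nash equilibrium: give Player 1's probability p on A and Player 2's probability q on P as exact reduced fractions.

P1 mixes 1/4 on A; P2 mixes 2/7 on P

P1 indiff ⇒ q·0+(1-q)·8 = q·10+(1-q)·4 ⇒ q(-10) = (1-q)(-4) ⇒ q = 2/7
P2 indiff ⇒ p·1+(1-p)·8 = p·7+(1-p)·6 ⇒ p(-6) = (1-p)(-2) ⇒ p = 1/4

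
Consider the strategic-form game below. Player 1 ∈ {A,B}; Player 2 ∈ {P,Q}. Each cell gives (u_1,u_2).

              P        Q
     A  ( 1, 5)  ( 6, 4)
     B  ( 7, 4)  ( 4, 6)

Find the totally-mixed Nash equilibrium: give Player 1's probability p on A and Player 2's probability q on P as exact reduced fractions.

P1 indiff ⇒ q·1+(1-q)·6 = q·7+(1-q)·4 ⇒ q(-6) = (1-q)(-2) ⇒ q = 1/4
P2 indiff ⇒ p·5+(1-p)·4 = p·4+(1-p)·6 ⇒ p(1) = (1-p)(2) ⇒ p = 2/3

p=2/3, q=1/4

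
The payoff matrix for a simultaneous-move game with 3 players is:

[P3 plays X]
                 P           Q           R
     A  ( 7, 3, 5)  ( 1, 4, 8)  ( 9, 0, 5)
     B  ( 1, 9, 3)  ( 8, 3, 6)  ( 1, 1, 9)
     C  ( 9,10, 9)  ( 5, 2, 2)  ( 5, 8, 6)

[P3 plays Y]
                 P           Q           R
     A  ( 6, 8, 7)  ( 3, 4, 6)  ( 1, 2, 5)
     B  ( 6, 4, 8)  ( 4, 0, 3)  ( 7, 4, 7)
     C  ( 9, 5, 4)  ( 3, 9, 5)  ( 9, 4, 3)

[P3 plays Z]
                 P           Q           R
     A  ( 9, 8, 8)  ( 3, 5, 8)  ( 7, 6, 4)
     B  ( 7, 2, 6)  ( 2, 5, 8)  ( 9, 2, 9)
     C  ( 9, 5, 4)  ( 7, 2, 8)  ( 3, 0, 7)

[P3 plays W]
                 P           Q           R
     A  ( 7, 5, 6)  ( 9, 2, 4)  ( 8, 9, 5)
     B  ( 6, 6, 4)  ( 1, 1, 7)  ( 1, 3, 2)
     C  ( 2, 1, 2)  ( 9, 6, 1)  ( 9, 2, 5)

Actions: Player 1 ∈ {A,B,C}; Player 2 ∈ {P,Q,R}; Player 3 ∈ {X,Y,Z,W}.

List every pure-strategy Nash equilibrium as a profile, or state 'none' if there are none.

(A,P,X): not NE [P1→C gives 9>7; P2→Q gives 4>3; P3→Z gives 8>5]
(A,P,Y): not NE [P1→C gives 9>6; P3→Z gives 8>7]
(A,P,Z): NE
(A,P,W): not NE [P2→R gives 9>5; P3→Z gives 8>6]
(A,Q,X): not NE [P1→B gives 8>1]
(A,Q,Y): not NE [P1→B gives 4>3; P2→P gives 8>4; P3→Z gives 8>6]
(A,Q,Z): not NE [P1→C gives 7>3; P2→P gives 8>5]
(A,Q,W): not NE [P2→R gives 9>2; P3→Z gives 8>4]
(A,R,X): not NE [P2→Q gives 4>0]
(A,R,Y): not NE [P1→C gives 9>1; P2→P gives 8>2]
(A,R,Z): not NE [P1→B gives 9>7; P2→P gives 8>6; P3→W gives 5>4]
(A,R,W): not NE [P1→C gives 9>8]
(B,P,X): not NE [P1→C gives 9>1; P3→Y gives 8>3]
(B,P,Y): not NE [P1→C gives 9>6]
(B,P,Z): not NE [P1→C gives 9>7; P2→Q gives 5>2; P3→Y gives 8>6]
(B,P,W): not NE [P1→A gives 7>6; P3→Y gives 8>4]
(B,Q,X): not NE [P2→P gives 9>3; P3→Z gives 8>6]
(B,Q,Y): not NE [P2→R gives 4>0; P3→Z gives 8>3]
(B,Q,Z): not NE [P1→C gives 7>2]
(B,Q,W): not NE [P1→C gives 9>1; P2→P gives 6>1; P3→Z gives 8>7]
(B,R,X): not NE [P1→A gives 9>1; P2→P gives 9>1]
(B,R,Y): not NE [P1→C gives 9>7; P3→Z gives 9>7]
(B,R,Z): not NE [P2→Q gives 5>2]
(B,R,W): not NE [P1→C gives 9>1; P2→P gives 6>3; P3→Z gives 9>2]
(C,P,X): NE
(C,P,Y): not NE [P2→Q gives 9>5; P3→X gives 9>4]
(C,P,Z): not NE [P3→X gives 9>4]
(C,P,W): not NE [P1→A gives 7>2; P2→Q gives 6>1; P3→X gives 9>2]
(C,Q,X): not NE [P1→B gives 8>5; P2→P gives 10>2; P3→Z gives 8>2]
(C,Q,Y): not NE [P1→B gives 4>3; P3→Z gives 8>5]
(C,Q,Z): not NE [P2→P gives 5>2]
(C,Q,W): not NE [P3→Z gives 8>1]
(C,R,X): not NE [P1→A gives 9>5; P2→P gives 10>8; P3→Z gives 7>6]
(C,R,Y): not NE [P2→Q gives 9>4; P3→Z gives 7>3]
(C,R,Z): not NE [P1→B gives 9>3; P2→P gives 5>0]
(C,R,W): not NE [P2→Q gives 6>2; P3→Z gives 7>5]

NE set: (A,P,Z), (C,P,X)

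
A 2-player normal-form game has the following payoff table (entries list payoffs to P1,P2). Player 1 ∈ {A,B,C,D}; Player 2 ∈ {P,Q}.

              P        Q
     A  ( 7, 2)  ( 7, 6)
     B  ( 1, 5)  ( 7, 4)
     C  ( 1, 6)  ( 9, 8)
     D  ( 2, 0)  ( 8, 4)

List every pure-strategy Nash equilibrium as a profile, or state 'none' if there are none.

PSNE = {(C,Q)}

(A,P): not NE [P2→Q gives 6>2]
(A,Q): not NE [P1→C gives 9>7]
(B,P): not NE [P1→A gives 7>1]
(B,Q): not NE [P1→C gives 9>7; P2→P gives 5>4]
(C,P): not NE [P1→A gives 7>1; P2→Q gives 8>6]
(C,Q): NE
(D,P): not NE [P1→A gives 7>2; P2→Q gives 4>0]
(D,Q): not NE [P1→C gives 9>8]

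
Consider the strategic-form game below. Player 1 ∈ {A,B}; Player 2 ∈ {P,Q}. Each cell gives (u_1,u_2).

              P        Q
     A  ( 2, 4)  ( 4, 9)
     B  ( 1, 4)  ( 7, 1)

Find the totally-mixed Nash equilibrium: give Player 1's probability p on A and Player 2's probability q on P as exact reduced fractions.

P1 indiff ⇒ q·2+(1-q)·4 = q·1+(1-q)·7 ⇒ q(1) = (1-q)(3) ⇒ q = 3/4
P2 indiff ⇒ p·4+(1-p)·4 = p·9+(1-p)·1 ⇒ p(-5) = (1-p)(-3) ⇒ p = 3/8

P1 mixes 3/8 on A; P2 mixes 3/4 on P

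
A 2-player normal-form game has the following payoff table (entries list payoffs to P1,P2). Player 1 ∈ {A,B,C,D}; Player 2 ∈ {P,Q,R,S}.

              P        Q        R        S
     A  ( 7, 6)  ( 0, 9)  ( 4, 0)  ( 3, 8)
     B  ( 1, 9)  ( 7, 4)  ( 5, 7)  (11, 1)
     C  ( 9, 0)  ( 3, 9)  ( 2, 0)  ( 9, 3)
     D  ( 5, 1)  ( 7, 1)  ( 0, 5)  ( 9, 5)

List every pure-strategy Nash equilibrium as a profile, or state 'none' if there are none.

No pure NE.

(A,P): not NE [P1→C gives 9>7; P2→Q gives 9>6]
(A,Q): not NE [P1→D gives 7>0]
(A,R): not NE [P1→B gives 5>4; P2→Q gives 9>0]
(A,S): not NE [P1→B gives 11>3; P2→Q gives 9>8]
(B,P): not NE [P1→C gives 9>1]
(B,Q): not NE [P2→P gives 9>4]
(B,R): not NE [P2→P gives 9>7]
(B,S): not NE [P2→P gives 9>1]
(C,P): not NE [P2→Q gives 9>0]
(C,Q): not NE [P1→D gives 7>3]
(C,R): not NE [P1→B gives 5>2; P2→Q gives 9>0]
(C,S): not NE [P1→B gives 11>9; P2→Q gives 9>3]
(D,P): not NE [P1→C gives 9>5; P2→S gives 5>1]
(D,Q): not NE [P2→S gives 5>1]
(D,R): not NE [P1→B gives 5>0]
(D,S): not NE [P1→B gives 11>9]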